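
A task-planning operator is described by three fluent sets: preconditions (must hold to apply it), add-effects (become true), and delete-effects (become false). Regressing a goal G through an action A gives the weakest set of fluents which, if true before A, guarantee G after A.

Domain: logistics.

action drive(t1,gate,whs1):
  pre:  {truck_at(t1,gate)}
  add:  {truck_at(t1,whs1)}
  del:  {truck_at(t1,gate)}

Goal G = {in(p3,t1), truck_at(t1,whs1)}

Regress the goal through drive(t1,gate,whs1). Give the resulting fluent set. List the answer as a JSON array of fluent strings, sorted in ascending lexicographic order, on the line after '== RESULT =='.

Regress:
  G ∩ del = {}  (empty — regression defined)
  G \ add = {in(p3,t1), truck_at(t1,whs1)} \ {truck_at(t1,whs1)} = {in(p3,t1)}
  ∪ pre   = {in(p3,t1)} ∪ {truck_at(t1,gate)}
          = {in(p3,t1), truck_at(t1,gate)}

== RESULT ==
["in(p3,t1)", "truck_at(t1,gate)"]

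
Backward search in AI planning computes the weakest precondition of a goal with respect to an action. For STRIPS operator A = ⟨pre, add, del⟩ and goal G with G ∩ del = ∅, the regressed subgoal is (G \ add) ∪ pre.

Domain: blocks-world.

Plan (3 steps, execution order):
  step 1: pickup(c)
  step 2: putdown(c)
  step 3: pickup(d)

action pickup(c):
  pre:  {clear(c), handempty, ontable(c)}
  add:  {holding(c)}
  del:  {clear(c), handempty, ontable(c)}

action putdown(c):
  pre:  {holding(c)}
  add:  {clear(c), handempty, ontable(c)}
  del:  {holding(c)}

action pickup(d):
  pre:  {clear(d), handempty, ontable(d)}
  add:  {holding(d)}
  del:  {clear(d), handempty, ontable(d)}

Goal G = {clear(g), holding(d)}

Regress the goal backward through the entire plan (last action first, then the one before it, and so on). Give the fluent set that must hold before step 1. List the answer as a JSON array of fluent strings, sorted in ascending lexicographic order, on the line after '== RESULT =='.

Work backward from the goal:
  through step 3 (pickup(d)): drop {holding(d)}, keep {clear(g)}, require {clear(d), handempty, ontable(d)}
    → {clear(d), clear(g), handempty, ontable(d)}
  through step 2 (putdown(c)): drop {handempty}, keep {clear(d), clear(g), ontable(d)}, require {holding(c)}
    → {clear(d), clear(g), holding(c), ontable(d)}
  through step 1 (pickup(c)): drop {holding(c)}, keep {clear(d), clear(g), ontable(d)}, require {clear(c), handempty, ontable(c)}
    → {clear(c), clear(d), clear(g), handempty, ontable(c), ontable(d)}

== RESULT ==
["clear(c)", "clear(d)", "clear(g)", "handempty", "ontable(c)", "ontable(d)"]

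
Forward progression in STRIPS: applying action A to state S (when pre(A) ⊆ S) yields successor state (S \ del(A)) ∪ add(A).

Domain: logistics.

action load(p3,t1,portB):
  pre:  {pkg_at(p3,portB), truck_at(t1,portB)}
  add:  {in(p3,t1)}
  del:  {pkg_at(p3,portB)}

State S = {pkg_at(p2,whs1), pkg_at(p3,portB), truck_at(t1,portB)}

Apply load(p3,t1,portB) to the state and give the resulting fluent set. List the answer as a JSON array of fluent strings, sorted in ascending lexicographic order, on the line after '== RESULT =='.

Compute (S \ del) ∪ add:
  pre ⊆ S: {pkg_at(p3,portB), truck_at(t1,portB)} ⊆ S  — applicable
  S \ del = {pkg_at(p2,whs1), truck_at(t1,portB)}
  ∪ add   = {in(p3,t1), pkg_at(p2,whs1), truck_at(t1,portB)}

== RESULT ==
["in(p3,t1)", "pkg_at(p2,whs1)", "truck_at(t1,portB)"]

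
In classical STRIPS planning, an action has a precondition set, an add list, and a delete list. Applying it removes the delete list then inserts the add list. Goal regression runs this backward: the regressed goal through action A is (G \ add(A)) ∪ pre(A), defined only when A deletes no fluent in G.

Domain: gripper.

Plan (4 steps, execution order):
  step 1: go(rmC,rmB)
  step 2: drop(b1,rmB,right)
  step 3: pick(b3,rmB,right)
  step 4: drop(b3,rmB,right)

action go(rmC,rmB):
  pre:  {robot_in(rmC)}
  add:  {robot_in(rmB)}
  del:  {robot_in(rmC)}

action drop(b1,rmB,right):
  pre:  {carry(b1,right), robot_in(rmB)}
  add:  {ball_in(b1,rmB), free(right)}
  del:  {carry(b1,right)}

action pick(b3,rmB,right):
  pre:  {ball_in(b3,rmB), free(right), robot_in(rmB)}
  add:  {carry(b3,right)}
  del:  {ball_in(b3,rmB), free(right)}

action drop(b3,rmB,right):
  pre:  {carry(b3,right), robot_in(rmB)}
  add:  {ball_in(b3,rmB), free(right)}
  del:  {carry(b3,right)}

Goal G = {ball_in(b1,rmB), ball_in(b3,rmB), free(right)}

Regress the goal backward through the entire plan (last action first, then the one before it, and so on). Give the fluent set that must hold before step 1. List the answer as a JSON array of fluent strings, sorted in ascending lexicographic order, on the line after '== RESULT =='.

Work backward from the goal:
  through step 4 (drop(b3,rmB,right)): drop {ball_in(b3,rmB), free(right)}, keep {ball_in(b1,rmB)}, require {carry(b3,right), robot_in(rmB)}
    → {ball_in(b1,rmB), carry(b3,right), robot_in(rmB)}
  through step 3 (pick(b3,rmB,right)): drop {carry(b3,right)}, keep {ball_in(b1,rmB), robot_in(rmB)}, require {ball_in(b3,rmB), free(right), robot_in(rmB)}
    → {ball_in(b1,rmB), ball_in(b3,rmB), free(right), robot_in(rmB)}
  through step 2 (drop(b1,rmB,right)): drop {ball_in(b1,rmB), free(right)}, keep {ball_in(b3,rmB), robot_in(rmB)}, require {carry(b1,right), robot_in(rmB)}
    → {ball_in(b3,rmB), carry(b1,right), robot_in(rmB)}
  through step 1 (go(rmC,rmB)): drop {robot_in(rmB)}, keep {ball_in(b3,rmB), carry(b1,right)}, require {robot_in(rmC)}
    → {ball_in(b3,rmB), carry(b1,right), robot_in(rmC)}

== RESULT ==
["ball_in(b3,rmB)", "carry(b1,right)", "robot_in(rmC)"]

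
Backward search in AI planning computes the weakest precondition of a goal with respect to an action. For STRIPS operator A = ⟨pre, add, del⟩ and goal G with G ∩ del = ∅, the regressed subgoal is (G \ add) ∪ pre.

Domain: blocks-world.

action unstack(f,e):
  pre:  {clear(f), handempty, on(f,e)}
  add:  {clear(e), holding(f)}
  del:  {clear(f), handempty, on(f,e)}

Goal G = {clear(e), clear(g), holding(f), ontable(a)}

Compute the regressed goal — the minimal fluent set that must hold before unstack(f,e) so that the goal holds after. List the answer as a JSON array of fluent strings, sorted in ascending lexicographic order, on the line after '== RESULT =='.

Compute (G \ add) ∪ pre:
  G ∩ del = {}  (empty — regression defined)
  G \ add = {clear(e), clear(g), holding(f), ontable(a)} \ {clear(e), holding(f)} = {clear(g), ontable(a)}
  ∪ pre   = {clear(g), ontable(a)} ∪ {clear(f), handempty, on(f,e)}
          = {clear(f), clear(g), handempty, on(f,e), ontable(a)}

== RESULT ==
["clear(f)", "clear(g)", "handempty", "on(f,e)", "ontable(a)"]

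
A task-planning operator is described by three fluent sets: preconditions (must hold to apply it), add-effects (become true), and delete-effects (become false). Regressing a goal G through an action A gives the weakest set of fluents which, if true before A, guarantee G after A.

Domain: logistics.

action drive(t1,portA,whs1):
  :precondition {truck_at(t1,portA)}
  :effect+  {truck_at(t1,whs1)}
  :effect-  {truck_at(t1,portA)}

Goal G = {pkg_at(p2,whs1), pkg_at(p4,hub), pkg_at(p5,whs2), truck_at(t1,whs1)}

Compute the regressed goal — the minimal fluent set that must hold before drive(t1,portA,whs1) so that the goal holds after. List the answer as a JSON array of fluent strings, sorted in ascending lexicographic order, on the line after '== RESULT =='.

Regress:
  G ∩ del = {}  (empty — regression defined)
  G \ add = {pkg_at(p2,whs1), pkg_at(p4,hub), pkg_at(p5,whs2), truck_at(t1,whs1)} \ {truck_at(t1,whs1)} = {pkg_at(p2,whs1), pkg_at(p4,hub), pkg_at(p5,whs2)}
  ∪ pre   = {pkg_at(p2,whs1), pkg_at(p4,hub), pkg_at(p5,whs2)} ∪ {truck_at(t1,portA)}
          = {pkg_at(p2,whs1), pkg_at(p4,hub), pkg_at(p5,whs2), truck_at(t1,portA)}

== RESULT ==
["pkg_at(p2,whs1)", "pkg_at(p4,hub)", "pkg_at(p5,whs2)", "truck_at(t1,portA)"]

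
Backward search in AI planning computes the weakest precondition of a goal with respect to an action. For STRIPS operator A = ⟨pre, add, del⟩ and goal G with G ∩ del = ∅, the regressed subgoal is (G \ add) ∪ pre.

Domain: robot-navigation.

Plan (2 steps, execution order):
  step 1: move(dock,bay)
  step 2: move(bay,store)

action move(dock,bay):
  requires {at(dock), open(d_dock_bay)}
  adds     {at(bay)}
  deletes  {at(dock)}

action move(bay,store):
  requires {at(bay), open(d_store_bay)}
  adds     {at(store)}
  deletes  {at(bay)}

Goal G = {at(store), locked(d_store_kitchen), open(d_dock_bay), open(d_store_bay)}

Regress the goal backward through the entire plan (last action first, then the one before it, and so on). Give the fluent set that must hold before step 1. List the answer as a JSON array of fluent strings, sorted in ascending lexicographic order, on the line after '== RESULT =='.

Work backward from the goal:
  through step 2 (move(bay,store)): drop {at(store)}, keep {locked(d_store_kitchen), open(d_dock_bay), open(d_store_bay)}, require {at(bay), open(d_store_bay)}
    → {at(bay), locked(d_store_kitchen), open(d_dock_bay), open(d_store_bay)}
  through step 1 (move(dock,bay)): drop {at(bay)}, keep {locked(d_store_kitchen), open(d_dock_bay), open(d_store_bay)}, require {at(dock), open(d_dock_bay)}
    → {at(dock), locked(d_store_kitchen), open(d_dock_bay), open(d_store_bay)}

== RESULT ==
["at(dock)", "locked(d_store_kitchen)", "open(d_dock_bay)", "open(d_store_bay)"]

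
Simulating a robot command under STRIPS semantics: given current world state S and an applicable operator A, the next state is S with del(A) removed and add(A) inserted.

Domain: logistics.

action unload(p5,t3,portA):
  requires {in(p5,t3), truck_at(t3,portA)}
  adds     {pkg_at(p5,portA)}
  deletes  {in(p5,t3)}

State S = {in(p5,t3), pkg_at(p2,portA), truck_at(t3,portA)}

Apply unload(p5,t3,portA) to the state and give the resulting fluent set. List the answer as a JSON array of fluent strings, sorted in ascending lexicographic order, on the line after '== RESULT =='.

Compute (S \ del) ∪ add:
  pre ⊆ S: {in(p5,t3), truck_at(t3,portA)} ⊆ S  — applicable
  S \ del = {pkg_at(p2,portA), truck_at(t3,portA)}
  ∪ add   = {pkg_at(p2,portA), pkg_at(p5,portA), truck_at(t3,portA)}

== RESULT ==
["pkg_at(p2,portA)", "pkg_at(p5,portA)", "truck_at(t3,portA)"]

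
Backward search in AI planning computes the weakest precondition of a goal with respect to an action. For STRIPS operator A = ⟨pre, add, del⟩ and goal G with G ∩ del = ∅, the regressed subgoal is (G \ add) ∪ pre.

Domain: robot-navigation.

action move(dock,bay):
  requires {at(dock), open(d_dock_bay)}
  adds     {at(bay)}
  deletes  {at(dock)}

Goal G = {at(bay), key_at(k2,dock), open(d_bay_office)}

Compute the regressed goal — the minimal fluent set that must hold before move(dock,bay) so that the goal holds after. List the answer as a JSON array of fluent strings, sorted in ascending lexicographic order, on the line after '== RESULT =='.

Compute (G \ add) ∪ pre:
  G ∩ del = {}  (empty — regression defined)
  G \ add = {at(bay), key_at(k2,dock), open(d_bay_office)} \ {at(bay)} = {key_at(k2,dock), open(d_bay_office)}
  ∪ pre   = {key_at(k2,dock), open(d_bay_office)} ∪ {at(dock), open(d_dock_bay)}
          = {at(dock), key_at(k2,dock), open(d_bay_office), open(d_dock_bay)}

== RESULT ==
["at(dock)", "key_at(k2,dock)", "open(d_bay_office)", "open(d_dock_bay)"]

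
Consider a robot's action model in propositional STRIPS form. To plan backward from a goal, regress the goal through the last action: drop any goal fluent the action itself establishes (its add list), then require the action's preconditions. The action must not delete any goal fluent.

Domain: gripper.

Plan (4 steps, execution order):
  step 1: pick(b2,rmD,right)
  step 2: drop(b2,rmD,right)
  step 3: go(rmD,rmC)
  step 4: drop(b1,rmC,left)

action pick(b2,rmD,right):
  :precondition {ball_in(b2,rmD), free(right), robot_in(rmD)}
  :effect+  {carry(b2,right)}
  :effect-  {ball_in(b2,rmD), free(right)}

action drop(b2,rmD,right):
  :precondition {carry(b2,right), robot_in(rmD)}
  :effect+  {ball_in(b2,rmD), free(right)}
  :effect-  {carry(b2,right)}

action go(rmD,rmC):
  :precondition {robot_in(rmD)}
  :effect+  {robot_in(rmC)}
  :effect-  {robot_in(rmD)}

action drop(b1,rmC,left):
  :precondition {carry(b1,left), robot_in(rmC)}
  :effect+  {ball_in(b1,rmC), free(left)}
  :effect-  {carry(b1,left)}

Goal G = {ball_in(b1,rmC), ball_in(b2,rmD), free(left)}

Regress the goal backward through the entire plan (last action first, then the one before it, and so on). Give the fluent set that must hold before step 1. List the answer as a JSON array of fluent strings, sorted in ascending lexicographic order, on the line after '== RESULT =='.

Regress step by step:
  through step 4 (drop(b1,rmC,left)): drop {ball_in(b1,rmC), free(left)}, keep {ball_in(b2,rmD)}, require {carry(b1,left), robot_in(rmC)}
    → {ball_in(b2,rmD), carry(b1,left), robot_in(rmC)}
  through step 3 (go(rmD,rmC)): drop {robot_in(rmC)}, keep {ball_in(b2,rmD), carry(b1,left)}, require {robot_in(rmD)}
    → {ball_in(b2,rmD), carry(b1,left), robot_in(rmD)}
  through step 2 (drop(b2,rmD,right)): drop {ball_in(b2,rmD)}, keep {carry(b1,left), robot_in(rmD)}, require {carry(b2,right), robot_in(rmD)}
    → {carry(b1,left), carry(b2,right), robot_in(rmD)}
  through step 1 (pick(b2,rmD,right)): drop {carry(b2,right)}, keep {carry(b1,left), robot_in(rmD)}, require {ball_in(b2,rmD), free(right), robot_in(rmD)}
    → {ball_in(b2,rmD), carry(b1,left), free(right), robot_in(rmD)}

== RESULT ==
["ball_in(b2,rmD)", "carry(b1,left)", "free(right)", "robot_in(rmD)"]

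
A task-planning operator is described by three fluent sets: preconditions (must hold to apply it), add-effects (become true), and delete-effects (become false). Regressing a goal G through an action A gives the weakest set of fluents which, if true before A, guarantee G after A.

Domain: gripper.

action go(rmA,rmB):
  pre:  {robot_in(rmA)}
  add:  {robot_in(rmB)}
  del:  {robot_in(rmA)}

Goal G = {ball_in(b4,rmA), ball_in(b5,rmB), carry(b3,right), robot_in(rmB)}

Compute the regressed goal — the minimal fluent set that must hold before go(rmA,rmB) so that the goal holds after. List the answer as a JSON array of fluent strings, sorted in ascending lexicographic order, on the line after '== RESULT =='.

Compute (G \ add) ∪ pre:
  G ∩ del = {}  (empty — regression defined)
  G \ add = {ball_in(b4,rmA), ball_in(b5,rmB), carry(b3,right), robot_in(rmB)} \ {robot_in(rmB)} = {ball_in(b4,rmA), ball_in(b5,rmB), carry(b3,right)}
  ∪ pre   = {ball_in(b4,rmA), ball_in(b5,rmB), carry(b3,right)} ∪ {robot_in(rmA)}
          = {ball_in(b4,rmA), ball_in(b5,rmB), carry(b3,right), robot_in(rmA)}

== RESULT ==
["ball_in(b4,rmA)", "ball_in(b5,rmB)", "carry(b3,right)", "robot_in(rmA)"]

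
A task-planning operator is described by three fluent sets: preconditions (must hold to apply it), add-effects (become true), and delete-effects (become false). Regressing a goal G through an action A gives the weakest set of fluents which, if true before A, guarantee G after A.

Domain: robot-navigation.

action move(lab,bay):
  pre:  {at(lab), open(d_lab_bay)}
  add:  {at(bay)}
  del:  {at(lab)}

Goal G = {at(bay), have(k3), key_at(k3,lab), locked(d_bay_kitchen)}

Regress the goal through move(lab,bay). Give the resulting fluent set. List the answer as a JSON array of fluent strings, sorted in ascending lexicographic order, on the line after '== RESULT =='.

Compute (G \ add) ∪ pre:
  G ∩ del = {}  (empty — regression defined)
  G \ add = {at(bay), have(k3), key_at(k3,lab), locked(d_bay_kitchen)} \ {at(bay)} = {have(k3), key_at(k3,lab), locked(d_bay_kitchen)}
  ∪ pre   = {have(k3), key_at(k3,lab), locked(d_bay_kitchen)} ∪ {at(lab), open(d_lab_bay)}
          = {at(lab), have(k3), key_at(k3,lab), locked(d_bay_kitchen), open(d_lab_bay)}

== RESULT ==
["at(lab)", "have(k3)", "key_at(k3,lab)", "locked(d_bay_kitchen)", "open(d_lab_bay)"]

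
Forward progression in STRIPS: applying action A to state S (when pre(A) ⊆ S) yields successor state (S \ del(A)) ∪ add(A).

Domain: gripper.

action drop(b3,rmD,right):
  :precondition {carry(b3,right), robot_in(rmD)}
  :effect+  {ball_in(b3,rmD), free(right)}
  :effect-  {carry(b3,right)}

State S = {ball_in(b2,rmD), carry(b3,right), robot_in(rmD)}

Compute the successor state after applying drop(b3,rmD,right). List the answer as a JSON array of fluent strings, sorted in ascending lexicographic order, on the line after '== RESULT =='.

Compute (S \ del) ∪ add:
  pre ⊆ S: {carry(b3,right), robot_in(rmD)} ⊆ S  — applicable
  S \ del = {ball_in(b2,rmD), robot_in(rmD)}
  ∪ add   = {ball_in(b2,rmD), ball_in(b3,rmD), free(right), robot_in(rmD)}

== RESULT ==
["ball_in(b2,rmD)", "ball_in(b3,rmD)", "free(right)", "robot_in(rmD)"]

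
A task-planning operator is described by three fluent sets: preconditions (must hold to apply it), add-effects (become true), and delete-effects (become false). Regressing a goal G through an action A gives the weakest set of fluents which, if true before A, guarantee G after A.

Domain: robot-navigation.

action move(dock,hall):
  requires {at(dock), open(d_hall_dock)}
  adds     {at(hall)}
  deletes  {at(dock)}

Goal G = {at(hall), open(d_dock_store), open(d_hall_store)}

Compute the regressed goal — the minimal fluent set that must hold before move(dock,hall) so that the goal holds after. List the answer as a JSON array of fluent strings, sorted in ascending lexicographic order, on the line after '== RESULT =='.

Regress:
  G ∩ del = {}  (empty — regression defined)
  G \ add = {at(hall), open(d_dock_store), open(d_hall_store)} \ {at(hall)} = {open(d_dock_store), open(d_hall_store)}
  ∪ pre   = {open(d_dock_store), open(d_hall_store)} ∪ {at(dock), open(d_hall_dock)}
          = {at(dock), open(d_dock_store), open(d_hall_dock), open(d_hall_store)}

== RESULT ==
["at(dock)", "open(d_dock_store)", "open(d_hall_dock)", "open(d_hall_store)"]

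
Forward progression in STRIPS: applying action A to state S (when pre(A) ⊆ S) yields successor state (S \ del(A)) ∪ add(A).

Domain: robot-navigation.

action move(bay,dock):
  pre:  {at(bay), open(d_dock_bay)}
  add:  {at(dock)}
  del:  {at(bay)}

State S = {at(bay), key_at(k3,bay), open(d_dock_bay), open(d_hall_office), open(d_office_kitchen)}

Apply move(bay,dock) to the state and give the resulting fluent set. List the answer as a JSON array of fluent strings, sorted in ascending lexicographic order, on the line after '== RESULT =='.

Progress:
  pre ⊆ S: {at(bay), open(d_dock_bay)} ⊆ S  — applicable
  S \ del = {key_at(k3,bay), open(d_dock_bay), open(d_hall_office), open(d_office_kitchen)}
  ∪ add   = {at(dock), key_at(k3,bay), open(d_dock_bay), open(d_hall_office), open(d_office_kitchen)}

== RESULT ==
["at(dock)", "key_at(k3,bay)", "open(d_dock_bay)", "open(d_hall_office)", "open(d_office_kitchen)"]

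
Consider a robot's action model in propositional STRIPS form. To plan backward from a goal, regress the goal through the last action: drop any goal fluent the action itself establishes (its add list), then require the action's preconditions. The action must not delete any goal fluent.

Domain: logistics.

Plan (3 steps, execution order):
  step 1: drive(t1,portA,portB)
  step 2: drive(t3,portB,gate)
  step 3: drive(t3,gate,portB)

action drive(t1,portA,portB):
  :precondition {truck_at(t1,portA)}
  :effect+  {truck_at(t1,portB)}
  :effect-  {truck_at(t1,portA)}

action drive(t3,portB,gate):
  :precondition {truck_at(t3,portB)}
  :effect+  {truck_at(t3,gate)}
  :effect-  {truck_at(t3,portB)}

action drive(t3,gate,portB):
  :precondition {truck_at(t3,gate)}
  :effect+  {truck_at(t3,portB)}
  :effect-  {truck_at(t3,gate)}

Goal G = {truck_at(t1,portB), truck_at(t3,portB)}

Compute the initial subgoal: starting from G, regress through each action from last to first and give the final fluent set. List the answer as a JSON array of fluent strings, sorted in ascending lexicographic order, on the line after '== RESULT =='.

Regress step by step:
  through step 3 (drive(t3,gate,portB)): drop {truck_at(t3,portB)}, keep {truck_at(t1,portB)}, require {truck_at(t3,gate)}
    → {truck_at(t1,portB), truck_at(t3,gate)}
  through step 2 (drive(t3,portB,gate)): drop {truck_at(t3,gate)}, keep {truck_at(t1,portB)}, require {truck_at(t3,portB)}
    → {truck_at(t1,portB), truck_at(t3,portB)}
  through step 1 (drive(t1,portA,portB)): drop {truck_at(t1,portB)}, keep {truck_at(t3,portB)}, require {truck_at(t1,portA)}
    → {truck_at(t1,portA), truck_at(t3,portB)}

== RESULT ==
["truck_at(t1,portA)", "truck_at(t3,portB)"]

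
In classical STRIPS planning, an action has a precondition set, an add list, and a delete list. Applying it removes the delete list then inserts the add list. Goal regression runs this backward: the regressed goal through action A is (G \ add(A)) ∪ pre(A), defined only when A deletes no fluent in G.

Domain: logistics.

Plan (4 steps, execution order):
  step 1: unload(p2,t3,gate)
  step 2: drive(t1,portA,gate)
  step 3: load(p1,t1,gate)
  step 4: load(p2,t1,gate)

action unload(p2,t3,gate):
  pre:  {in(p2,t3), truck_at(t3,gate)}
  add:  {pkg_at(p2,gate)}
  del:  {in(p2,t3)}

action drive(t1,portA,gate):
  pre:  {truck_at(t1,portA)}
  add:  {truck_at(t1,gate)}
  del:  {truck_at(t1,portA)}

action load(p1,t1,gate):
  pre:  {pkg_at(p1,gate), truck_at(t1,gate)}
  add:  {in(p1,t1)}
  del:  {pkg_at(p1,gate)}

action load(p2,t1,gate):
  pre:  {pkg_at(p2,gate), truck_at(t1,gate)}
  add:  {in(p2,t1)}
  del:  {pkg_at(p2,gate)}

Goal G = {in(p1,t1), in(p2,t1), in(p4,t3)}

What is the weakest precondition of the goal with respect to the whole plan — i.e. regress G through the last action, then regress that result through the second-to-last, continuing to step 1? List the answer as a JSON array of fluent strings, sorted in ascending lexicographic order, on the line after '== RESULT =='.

Regress step by step:
  through step 4 (load(p2,t1,gate)): drop {in(p2,t1)}, keep {in(p1,t1), in(p4,t3)}, require {pkg_at(p2,gate), truck_at(t1,gate)}
    → {in(p1,t1), in(p4,t3), pkg_at(p2,gate), truck_at(t1,gate)}
  through step 3 (load(p1,t1,gate)): drop {in(p1,t1)}, keep {in(p4,t3), pkg_at(p2,gate), truck_at(t1,gate)}, require {pkg_at(p1,gate), truck_at(t1,gate)}
    → {in(p4,t3), pkg_at(p1,gate), pkg_at(p2,gate), truck_at(t1,gate)}
  through step 2 (drive(t1,portA,gate)): drop {truck_at(t1,gate)}, keep {in(p4,t3), pkg_at(p1,gate), pkg_at(p2,gate)}, require {truck_at(t1,portA)}
    → {in(p4,t3), pkg_at(p1,gate), pkg_at(p2,gate), truck_at(t1,portA)}
  through step 1 (unload(p2,t3,gate)): drop {pkg_at(p2,gate)}, keep {in(p4,t3), pkg_at(p1,gate), truck_at(t1,portA)}, require {in(p2,t3), truck_at(t3,gate)}
    → {in(p2,t3), in(p4,t3), pkg_at(p1,gate), truck_at(t1,portA), truck_at(t3,gate)}

== RESULT ==
["in(p2,t3)", "in(p4,t3)", "pkg_at(p1,gate)", "truck_at(t1,portA)", "truck_at(t3,gate)"]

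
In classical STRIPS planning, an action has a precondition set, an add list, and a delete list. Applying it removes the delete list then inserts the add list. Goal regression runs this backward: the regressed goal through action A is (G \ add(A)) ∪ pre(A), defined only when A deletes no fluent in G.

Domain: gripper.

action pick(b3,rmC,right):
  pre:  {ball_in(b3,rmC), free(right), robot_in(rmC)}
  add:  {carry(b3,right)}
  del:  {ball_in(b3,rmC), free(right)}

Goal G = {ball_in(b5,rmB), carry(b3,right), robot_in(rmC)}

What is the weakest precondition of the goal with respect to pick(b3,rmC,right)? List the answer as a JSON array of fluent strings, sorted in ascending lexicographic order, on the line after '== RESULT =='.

Regress:
  G ∩ del = {}  (empty — regression defined)
  G \ add = {ball_in(b5,rmB), carry(b3,right), robot_in(rmC)} \ {carry(b3,right)} = {ball_in(b5,rmB), robot_in(rmC)}
  ∪ pre   = {ball_in(b5,rmB), robot_in(rmC)} ∪ {ball_in(b3,rmC), free(right), robot_in(rmC)}
          = {ball_in(b3,rmC), ball_in(b5,rmB), free(right), robot_in(rmC)}

== RESULT ==
["ball_in(b3,rmC)", "ball_in(b5,rmB)", "free(right)", "robot_in(rmC)"]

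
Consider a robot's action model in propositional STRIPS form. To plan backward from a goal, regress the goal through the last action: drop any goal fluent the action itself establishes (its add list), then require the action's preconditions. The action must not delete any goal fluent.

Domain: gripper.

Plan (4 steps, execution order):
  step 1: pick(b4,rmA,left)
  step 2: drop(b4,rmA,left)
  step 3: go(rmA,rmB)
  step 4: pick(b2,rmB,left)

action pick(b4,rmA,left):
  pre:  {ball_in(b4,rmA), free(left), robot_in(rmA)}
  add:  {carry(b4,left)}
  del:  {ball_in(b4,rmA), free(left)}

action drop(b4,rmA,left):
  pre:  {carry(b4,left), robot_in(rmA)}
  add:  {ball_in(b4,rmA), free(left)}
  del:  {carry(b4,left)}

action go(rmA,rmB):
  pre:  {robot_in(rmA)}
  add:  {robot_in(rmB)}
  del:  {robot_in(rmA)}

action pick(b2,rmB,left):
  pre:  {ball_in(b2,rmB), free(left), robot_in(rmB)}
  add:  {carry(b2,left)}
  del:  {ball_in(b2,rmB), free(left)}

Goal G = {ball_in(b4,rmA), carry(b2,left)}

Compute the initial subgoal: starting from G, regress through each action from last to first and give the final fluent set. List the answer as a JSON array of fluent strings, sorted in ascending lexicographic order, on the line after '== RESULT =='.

Work backward from the goal:
  through step 4 (pick(b2,rmB,left)): drop {carry(b2,left)}, keep {ball_in(b4,rmA)}, require {ball_in(b2,rmB), free(left), robot_in(rmB)}
    → {ball_in(b2,rmB), ball_in(b4,rmA), free(left), robot_in(rmB)}
  through step 3 (go(rmA,rmB)): drop {robot_in(rmB)}, keep {ball_in(b2,rmB), ball_in(b4,rmA), free(left)}, require {robot_in(rmA)}
    → {ball_in(b2,rmB), ball_in(b4,rmA), free(left), robot_in(rmA)}
  through step 2 (drop(b4,rmA,left)): drop {ball_in(b4,rmA), free(left)}, keep {ball_in(b2,rmB), robot_in(rmA)}, require {carry(b4,left), robot_in(rmA)}
    → {ball_in(b2,rmB), carry(b4,left), robot_in(rmA)}
  through step 1 (pick(b4,rmA,left)): drop {carry(b4,left)}, keep {ball_in(b2,rmB), robot_in(rmA)}, require {ball_in(b4,rmA), free(left), robot_in(rmA)}
    → {ball_in(b2,rmB), ball_in(b4,rmA), free(left), robot_in(rmA)}

== RESULT ==
["ball_in(b2,rmB)", "ball_in(b4,rmA)", "free(left)", "robot_in(rmA)"]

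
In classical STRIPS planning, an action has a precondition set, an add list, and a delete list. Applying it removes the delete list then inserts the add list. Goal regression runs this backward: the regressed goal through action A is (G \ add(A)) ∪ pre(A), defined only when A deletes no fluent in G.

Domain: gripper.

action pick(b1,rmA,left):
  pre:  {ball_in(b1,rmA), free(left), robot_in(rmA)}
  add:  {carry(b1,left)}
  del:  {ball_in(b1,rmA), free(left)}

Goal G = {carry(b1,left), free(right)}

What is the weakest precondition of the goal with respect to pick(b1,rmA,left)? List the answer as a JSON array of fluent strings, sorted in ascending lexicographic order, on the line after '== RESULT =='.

Compute (G \ add) ∪ pre:
  G ∩ del = {}  (empty — regression defined)
  G \ add = {carry(b1,left), free(right)} \ {carry(b1,left)} = {free(right)}
  ∪ pre   = {free(right)} ∪ {ball_in(b1,rmA), free(left), robot_in(rmA)}
          = {ball_in(b1,rmA), free(left), free(right), robot_in(rmA)}

== RESULT ==
["ball_in(b1,rmA)", "free(left)", "free(right)", "robot_in(rmA)"]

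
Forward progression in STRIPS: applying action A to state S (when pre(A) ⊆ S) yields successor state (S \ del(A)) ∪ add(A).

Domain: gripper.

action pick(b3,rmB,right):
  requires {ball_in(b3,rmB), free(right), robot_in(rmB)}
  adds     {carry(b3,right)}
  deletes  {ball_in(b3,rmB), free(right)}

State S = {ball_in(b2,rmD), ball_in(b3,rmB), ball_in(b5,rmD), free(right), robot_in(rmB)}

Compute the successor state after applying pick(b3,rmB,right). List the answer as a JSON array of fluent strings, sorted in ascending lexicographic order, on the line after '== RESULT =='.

Progress:
  pre ⊆ S: {ball_in(b3,rmB), free(right), robot_in(rmB)} ⊆ S  — applicable
  S \ del = {ball_in(b2,rmD), ball_in(b5,rmD), robot_in(rmB)}
  ∪ add   = {ball_in(b2,rmD), ball_in(b5,rmD), carry(b3,right), robot_in(rmB)}

== RESULT ==
["ball_in(b2,rmD)", "ball_in(b5,rmD)", "carry(b3,right)", "robot_in(rmB)"]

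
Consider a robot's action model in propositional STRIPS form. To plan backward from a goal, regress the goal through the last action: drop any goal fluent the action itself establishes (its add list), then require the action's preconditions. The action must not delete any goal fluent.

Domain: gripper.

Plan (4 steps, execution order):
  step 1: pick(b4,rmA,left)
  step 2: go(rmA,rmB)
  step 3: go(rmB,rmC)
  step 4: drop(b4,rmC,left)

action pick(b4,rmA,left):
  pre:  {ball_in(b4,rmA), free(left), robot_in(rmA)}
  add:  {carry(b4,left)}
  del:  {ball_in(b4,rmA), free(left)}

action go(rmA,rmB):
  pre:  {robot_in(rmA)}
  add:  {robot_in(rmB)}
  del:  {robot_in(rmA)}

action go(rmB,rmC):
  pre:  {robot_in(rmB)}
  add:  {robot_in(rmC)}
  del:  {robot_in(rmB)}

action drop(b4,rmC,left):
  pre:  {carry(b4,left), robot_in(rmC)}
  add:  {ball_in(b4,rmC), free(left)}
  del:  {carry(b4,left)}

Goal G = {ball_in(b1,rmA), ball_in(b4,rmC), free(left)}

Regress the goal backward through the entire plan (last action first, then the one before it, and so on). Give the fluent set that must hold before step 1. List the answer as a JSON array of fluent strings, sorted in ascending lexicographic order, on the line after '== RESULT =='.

Regress step by step:
  through step 4 (drop(b4,rmC,left)): drop {ball_in(b4,rmC), free(left)}, keep {ball_in(b1,rmA)}, require {carry(b4,left), robot_in(rmC)}
    → {ball_in(b1,rmA), carry(b4,left), robot_in(rmC)}
  through step 3 (go(rmB,rmC)): drop {robot_in(rmC)}, keep {ball_in(b1,rmA), carry(b4,left)}, require {robot_in(rmB)}
    → {ball_in(b1,rmA), carry(b4,left), robot_in(rmB)}
  through step 2 (go(rmA,rmB)): drop {robot_in(rmB)}, keep {ball_in(b1,rmA), carry(b4,left)}, require {robot_in(rmA)}
    → {ball_in(b1,rmA), carry(b4,left), robot_in(rmA)}
  through step 1 (pick(b4,rmA,left)): drop {carry(b4,left)}, keep {ball_in(b1,rmA), robot_in(rmA)}, require {ball_in(b4,rmA), free(left), robot_in(rmA)}
    → {ball_in(b1,rmA), ball_in(b4,rmA), free(left), robot_in(rmA)}

== RESULT ==
["ball_in(b1,rmA)", "ball_in(b4,rmA)", "free(left)", "robot_in(rmA)"]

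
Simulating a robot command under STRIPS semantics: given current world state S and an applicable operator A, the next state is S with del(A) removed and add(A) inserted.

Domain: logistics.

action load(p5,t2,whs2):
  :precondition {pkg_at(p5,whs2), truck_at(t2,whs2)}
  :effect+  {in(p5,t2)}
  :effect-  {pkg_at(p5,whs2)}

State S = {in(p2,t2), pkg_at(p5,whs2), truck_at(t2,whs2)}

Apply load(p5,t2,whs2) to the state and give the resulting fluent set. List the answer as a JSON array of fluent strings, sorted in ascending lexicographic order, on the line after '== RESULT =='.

Progress:
  pre ⊆ S: {pkg_at(p5,whs2), truck_at(t2,whs2)} ⊆ S  — applicable
  S \ del = {in(p2,t2), truck_at(t2,whs2)}
  ∪ add   = {in(p2,t2), in(p5,t2), truck_at(t2,whs2)}

== RESULT ==
["in(p2,t2)", "in(p5,t2)", "truck_at(t2,whs2)"]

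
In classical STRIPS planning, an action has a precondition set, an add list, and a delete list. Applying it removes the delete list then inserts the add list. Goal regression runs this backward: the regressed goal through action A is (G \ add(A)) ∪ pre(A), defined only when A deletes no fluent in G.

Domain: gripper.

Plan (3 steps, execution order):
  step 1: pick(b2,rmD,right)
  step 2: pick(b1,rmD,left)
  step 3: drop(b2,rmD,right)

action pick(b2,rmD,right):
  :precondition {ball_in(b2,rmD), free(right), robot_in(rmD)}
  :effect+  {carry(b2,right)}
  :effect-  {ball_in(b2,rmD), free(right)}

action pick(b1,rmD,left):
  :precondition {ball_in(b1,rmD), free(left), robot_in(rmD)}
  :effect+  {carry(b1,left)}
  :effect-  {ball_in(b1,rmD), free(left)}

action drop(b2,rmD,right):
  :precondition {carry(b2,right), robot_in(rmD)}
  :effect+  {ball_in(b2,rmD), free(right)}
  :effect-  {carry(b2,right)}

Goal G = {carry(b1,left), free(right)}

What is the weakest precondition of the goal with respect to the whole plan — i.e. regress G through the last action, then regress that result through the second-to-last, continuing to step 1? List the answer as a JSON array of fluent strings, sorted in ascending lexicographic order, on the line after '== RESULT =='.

Work backward from the goal:
  through step 3 (drop(b2,rmD,right)): drop {free(right)}, keep {carry(b1,left)}, require {carry(b2,right), robot_in(rmD)}
    → {carry(b1,left), carry(b2,right), robot_in(rmD)}
  through step 2 (pick(b1,rmD,left)): drop {carry(b1,left)}, keep {carry(b2,right), robot_in(rmD)}, require {ball_in(b1,rmD), free(left), robot_in(rmD)}
    → {ball_in(b1,rmD), carry(b2,right), free(left), robot_in(rmD)}
  through step 1 (pick(b2,rmD,right)): drop {carry(b2,right)}, keep {ball_in(b1,rmD), free(left), robot_in(rmD)}, require {ball_in(b2,rmD), free(right), robot_in(rmD)}
    → {ball_in(b1,rmD), ball_in(b2,rmD), free(left), free(right), robot_in(rmD)}

== RESULT ==
["ball_in(b1,rmD)", "ball_in(b2,rmD)", "free(left)", "free(right)", "robot_in(rmD)"]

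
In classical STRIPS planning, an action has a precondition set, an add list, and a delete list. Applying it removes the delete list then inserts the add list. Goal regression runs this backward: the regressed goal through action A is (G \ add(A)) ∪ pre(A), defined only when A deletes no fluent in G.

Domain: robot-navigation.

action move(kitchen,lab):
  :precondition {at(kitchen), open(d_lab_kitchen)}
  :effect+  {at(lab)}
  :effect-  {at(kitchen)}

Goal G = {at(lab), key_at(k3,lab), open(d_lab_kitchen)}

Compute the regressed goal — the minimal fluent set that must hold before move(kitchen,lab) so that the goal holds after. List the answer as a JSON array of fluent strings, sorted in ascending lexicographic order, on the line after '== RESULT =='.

Compute (G \ add) ∪ pre:
  G ∩ del = {}  (empty — regression defined)
  G \ add = {at(lab), key_at(k3,lab), open(d_lab_kitchen)} \ {at(lab)} = {key_at(k3,lab), open(d_lab_kitchen)}
  ∪ pre   = {key_at(k3,lab), open(d_lab_kitchen)} ∪ {at(kitchen), open(d_lab_kitchen)}
          = {at(kitchen), key_at(k3,lab), open(d_lab_kitchen)}

== RESULT ==
["at(kitchen)", "key_at(k3,lab)", "open(d_lab_kitchen)"]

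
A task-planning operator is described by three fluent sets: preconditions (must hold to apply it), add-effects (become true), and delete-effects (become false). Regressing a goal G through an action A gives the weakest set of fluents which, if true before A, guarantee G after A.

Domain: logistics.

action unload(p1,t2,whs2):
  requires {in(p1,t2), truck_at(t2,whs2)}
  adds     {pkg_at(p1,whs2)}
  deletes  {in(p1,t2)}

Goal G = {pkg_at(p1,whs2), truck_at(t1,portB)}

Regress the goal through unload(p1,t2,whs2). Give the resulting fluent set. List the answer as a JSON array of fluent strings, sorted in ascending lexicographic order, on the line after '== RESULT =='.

Regress:
  G ∩ del = {}  (empty — regression defined)
  G \ add = {pkg_at(p1,whs2), truck_at(t1,portB)} \ {pkg_at(p1,whs2)} = {truck_at(t1,portB)}
  ∪ pre   = {truck_at(t1,portB)} ∪ {in(p1,t2), truck_at(t2,whs2)}
          = {in(p1,t2), truck_at(t1,portB), truck_at(t2,whs2)}

== RESULT ==
["in(p1,t2)", "truck_at(t1,portB)", "truck_at(t2,whs2)"]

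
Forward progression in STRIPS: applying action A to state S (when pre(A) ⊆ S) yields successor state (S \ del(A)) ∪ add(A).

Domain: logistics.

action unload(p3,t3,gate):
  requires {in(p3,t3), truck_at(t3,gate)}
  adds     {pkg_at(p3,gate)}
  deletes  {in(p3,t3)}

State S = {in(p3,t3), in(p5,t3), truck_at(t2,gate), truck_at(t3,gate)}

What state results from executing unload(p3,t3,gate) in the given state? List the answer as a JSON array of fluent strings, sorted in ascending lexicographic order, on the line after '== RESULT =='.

Progress:
  pre ⊆ S: {in(p3,t3), truck_at(t3,gate)} ⊆ S  — applicable
  S \ del = {in(p5,t3), truck_at(t2,gate), truck_at(t3,gate)}
  ∪ add   = {in(p5,t3), pkg_at(p3,gate), truck_at(t2,gate), truck_at(t3,gate)}

== RESULT ==
["in(p5,t3)", "pkg_at(p3,gate)", "truck_at(t2,gate)", "truck_at(t3,gate)"]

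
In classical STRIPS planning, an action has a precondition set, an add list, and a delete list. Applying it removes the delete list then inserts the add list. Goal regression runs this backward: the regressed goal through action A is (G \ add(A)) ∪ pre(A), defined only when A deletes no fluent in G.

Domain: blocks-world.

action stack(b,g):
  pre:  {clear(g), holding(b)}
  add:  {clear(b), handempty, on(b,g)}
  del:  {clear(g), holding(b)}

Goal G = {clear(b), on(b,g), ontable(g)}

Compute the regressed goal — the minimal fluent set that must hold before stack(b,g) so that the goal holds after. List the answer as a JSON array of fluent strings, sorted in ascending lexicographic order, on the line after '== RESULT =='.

Compute (G \ add) ∪ pre:
  G ∩ del = {}  (empty — regression defined)
  G \ add = {clear(b), on(b,g), ontable(g)} \ {clear(b), handempty, on(b,g)} = {ontable(g)}
  ∪ pre   = {ontable(g)} ∪ {clear(g), holding(b)}
          = {clear(g), holding(b), ontable(g)}

== RESULT ==
["clear(g)", "holding(b)", "ontable(g)"]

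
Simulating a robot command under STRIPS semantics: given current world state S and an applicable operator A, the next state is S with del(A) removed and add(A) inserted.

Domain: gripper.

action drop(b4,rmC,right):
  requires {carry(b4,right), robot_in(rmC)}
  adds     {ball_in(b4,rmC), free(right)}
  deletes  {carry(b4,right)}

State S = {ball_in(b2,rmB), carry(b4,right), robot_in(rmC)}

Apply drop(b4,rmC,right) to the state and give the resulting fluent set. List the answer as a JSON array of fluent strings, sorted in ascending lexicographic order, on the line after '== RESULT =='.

Progress:
  pre ⊆ S: {carry(b4,right), robot_in(rmC)} ⊆ S  — applicable
  S \ del = {ball_in(b2,rmB), robot_in(rmC)}
  ∪ add   = {ball_in(b2,rmB), ball_in(b4,rmC), free(right), robot_in(rmC)}

== RESULT ==
["ball_in(b2,rmB)", "ball_in(b4,rmC)", "free(right)", "robot_in(rmC)"]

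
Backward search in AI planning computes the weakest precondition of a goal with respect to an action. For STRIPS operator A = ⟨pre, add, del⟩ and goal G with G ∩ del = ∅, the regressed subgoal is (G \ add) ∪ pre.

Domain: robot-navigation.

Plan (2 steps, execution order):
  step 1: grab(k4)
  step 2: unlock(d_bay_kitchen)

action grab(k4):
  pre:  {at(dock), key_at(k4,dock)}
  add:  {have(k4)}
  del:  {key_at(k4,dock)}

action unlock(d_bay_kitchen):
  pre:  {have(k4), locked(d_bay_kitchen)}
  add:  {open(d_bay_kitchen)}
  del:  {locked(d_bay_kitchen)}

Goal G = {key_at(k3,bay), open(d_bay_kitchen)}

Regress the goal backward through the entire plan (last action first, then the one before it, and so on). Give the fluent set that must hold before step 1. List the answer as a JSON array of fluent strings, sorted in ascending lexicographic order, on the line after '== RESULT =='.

Work backward from the goal:
  through step 2 (unlock(d_bay_kitchen)): drop {open(d_bay_kitchen)}, keep {key_at(k3,bay)}, require {have(k4), locked(d_bay_kitchen)}
    → {have(k4), key_at(k3,bay), locked(d_bay_kitchen)}
  through step 1 (grab(k4)): drop {have(k4)}, keep {key_at(k3,bay), locked(d_bay_kitchen)}, require {at(dock), key_at(k4,dock)}
    → {at(dock), key_at(k3,bay), key_at(k4,dock), locked(d_bay_kitchen)}

== RESULT ==
["at(dock)", "key_at(k3,bay)", "key_at(k4,dock)", "locked(d_bay_kitchen)"]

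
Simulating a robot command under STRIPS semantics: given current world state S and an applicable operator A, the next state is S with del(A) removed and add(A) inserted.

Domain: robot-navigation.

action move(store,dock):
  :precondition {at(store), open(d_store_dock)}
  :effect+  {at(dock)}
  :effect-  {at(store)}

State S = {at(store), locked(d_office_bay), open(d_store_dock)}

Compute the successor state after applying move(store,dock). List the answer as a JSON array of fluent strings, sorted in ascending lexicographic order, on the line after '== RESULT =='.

Progress:
  pre ⊆ S: {at(store), open(d_store_dock)} ⊆ S  — applicable
  S \ del = {locked(d_office_bay), open(d_store_dock)}
  ∪ add   = {at(dock), locked(d_office_bay), open(d_store_dock)}

== RESULT ==
["at(dock)", "locked(d_office_bay)", "open(d_store_dock)"]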